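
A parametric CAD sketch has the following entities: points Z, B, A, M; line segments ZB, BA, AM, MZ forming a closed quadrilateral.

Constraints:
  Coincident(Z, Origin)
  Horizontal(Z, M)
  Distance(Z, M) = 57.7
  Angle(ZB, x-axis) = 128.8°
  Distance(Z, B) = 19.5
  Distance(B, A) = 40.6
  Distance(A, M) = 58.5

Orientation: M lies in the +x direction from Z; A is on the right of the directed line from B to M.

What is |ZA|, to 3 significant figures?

22.5

Z is at the origin; Z and M share the same y with |ZM| = 57.7 and M in +x, so M = (57.7, 0). ZB runs at 128.8° with |ZB| = 19.5, so B = (-12.2, 15.2). A is determined by |BA| = 40.6 and |AM| = 58.5 together: it lies at the intersection of circle(B, 40.6) and circle(M, 58.5). With |BM| = 71.6, the foot of the radical line on BM is 23.4 from B and the perpendicular offset is √(40.6² − 23.4²) = 33.2. Taking the right-of-BM solution: A = (3.58, -22.2).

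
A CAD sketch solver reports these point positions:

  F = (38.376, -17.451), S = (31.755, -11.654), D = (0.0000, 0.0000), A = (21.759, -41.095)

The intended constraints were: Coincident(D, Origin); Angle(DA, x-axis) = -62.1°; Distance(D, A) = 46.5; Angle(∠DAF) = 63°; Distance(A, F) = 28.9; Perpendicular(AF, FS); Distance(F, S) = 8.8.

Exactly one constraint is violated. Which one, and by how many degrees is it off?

Perpendicular(AF, FS) — off by 6.10°.

D = (0.00, 0.00) ✓; DA at -62.10° ✓; |DA| = 46.50 ✓; ∠DAF = 63.00° ✓; |AF| = 28.90 ✓; ∠(AF, FS) = 83.90° ✗; |FS| = 8.800 ✓.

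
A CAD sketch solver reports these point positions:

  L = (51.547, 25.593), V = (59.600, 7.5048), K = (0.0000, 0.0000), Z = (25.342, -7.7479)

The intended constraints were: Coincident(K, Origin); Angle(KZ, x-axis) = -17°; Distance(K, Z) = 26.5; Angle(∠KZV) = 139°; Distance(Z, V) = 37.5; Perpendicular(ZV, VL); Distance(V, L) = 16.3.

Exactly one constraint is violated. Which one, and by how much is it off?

Distance(V, L) = 16.3 — off by 3.50.

K = (0.00, 0.00) ✓; KZ at -17.00° ✓; |KZ| = 26.50 ✓; ∠KZV = 139.0° ✓; |ZV| = 37.50 ✓; ∠(ZV, VL) = 90.00° ✓; |VL| = 19.80 ✗.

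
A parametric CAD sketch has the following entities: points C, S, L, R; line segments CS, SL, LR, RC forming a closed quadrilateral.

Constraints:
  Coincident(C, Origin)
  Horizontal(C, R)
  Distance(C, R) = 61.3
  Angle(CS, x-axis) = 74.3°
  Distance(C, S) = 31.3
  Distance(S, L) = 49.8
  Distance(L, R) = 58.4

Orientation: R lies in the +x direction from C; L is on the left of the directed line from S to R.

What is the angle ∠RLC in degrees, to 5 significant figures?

52.168°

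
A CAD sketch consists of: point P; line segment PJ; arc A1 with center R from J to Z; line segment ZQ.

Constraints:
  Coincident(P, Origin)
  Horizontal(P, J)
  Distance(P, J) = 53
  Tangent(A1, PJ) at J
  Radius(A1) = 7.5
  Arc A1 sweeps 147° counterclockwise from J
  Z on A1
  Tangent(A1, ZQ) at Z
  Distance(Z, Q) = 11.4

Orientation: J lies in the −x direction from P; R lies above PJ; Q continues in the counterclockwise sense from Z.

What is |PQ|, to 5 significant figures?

61.801

P is at the origin; P and J share the same y with |PJ| = 53.0 and J on the −x side, so J = (-53.000, 0.0000). A1 meets PJ tangentially, so RJ is at right angles to PJ, so R = J + (0, 7.5) = (-53.000, 7.5000). On A1, J sits at bearing -90° from R; a 147° counterclockwise sweep puts Z at bearing 57°, so Z = R + 7.5·(cos 57°, sin 57°) = (-48.915, 13.790). Since A1 is tangent to ZQ there, RZ ⟂ ZQ, so ZQ runs along (−sin 57°, cos 57°); with |ZQ| = 11.4, Q = (-58.476, 19.999). Then |PQ| = |Q − P| = 61.801.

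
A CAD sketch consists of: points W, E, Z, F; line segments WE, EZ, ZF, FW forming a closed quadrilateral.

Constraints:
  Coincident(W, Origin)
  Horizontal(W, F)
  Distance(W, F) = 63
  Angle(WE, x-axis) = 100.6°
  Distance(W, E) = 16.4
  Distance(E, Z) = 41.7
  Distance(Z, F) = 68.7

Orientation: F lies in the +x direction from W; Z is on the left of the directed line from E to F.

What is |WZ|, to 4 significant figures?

55.12

Checks: |EZ| = 41.70 ✓; |ZF| = 68.70 ✓.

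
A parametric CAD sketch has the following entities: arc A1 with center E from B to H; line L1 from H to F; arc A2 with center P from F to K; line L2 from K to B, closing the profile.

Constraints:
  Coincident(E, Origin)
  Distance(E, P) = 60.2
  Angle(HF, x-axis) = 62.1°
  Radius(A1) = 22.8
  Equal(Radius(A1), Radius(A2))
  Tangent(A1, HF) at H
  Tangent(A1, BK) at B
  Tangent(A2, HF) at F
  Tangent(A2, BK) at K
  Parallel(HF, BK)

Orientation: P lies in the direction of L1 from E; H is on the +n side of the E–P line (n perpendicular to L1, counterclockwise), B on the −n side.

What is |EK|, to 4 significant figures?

64.37

Tangency of A1 to both parallel lines with radius 22.8 puts H and B at E ± 22.8·n: H = (-20.15, 10.67), B = (20.15, -10.67). Equal radii place F and K the same way about P: F = P + 22.8·n = (8.020, 63.87), K = P − 22.8·n = (48.32, 42.53). Then |EK| = |K − E| = 64.37.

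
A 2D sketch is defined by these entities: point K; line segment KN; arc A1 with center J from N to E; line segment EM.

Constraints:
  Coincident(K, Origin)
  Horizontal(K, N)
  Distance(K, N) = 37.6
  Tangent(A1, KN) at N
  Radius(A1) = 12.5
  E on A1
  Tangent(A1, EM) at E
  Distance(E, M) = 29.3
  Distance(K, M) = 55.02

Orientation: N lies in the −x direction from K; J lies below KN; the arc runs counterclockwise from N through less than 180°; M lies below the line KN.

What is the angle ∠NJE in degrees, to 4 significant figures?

121.4°

Checks: |JE| = 12.50 ✓; ∠(JE, EM) = 90.00° ✓; |EM| = 29.30 ✓; |KM| = 55.02 ✓.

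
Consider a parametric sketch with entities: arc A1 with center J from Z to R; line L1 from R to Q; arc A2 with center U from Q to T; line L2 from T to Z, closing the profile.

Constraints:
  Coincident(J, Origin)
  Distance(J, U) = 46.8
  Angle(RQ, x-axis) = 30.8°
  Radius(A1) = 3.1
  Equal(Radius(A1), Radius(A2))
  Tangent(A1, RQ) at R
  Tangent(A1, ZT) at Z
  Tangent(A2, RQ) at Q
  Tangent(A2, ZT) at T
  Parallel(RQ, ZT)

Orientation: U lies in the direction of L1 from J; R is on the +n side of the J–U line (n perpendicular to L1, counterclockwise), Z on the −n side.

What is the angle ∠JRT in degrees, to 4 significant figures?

82.45°

The slot axis is L1's direction at 30.8°, so u = (cos 30.8°, sin 30.8°) = (0.8590, 0.5120) and n = (−sin 30.8°, cos 30.8°) = (-0.5120, 0.8590). J is at the origin and U lies 46.8 along u from J, so U = 46.8·u = (40.20, 23.96). Tangency of A1 to both parallel lines with radius 3.1 puts R and Z at J ± 3.1·n: R = (-1.587, 2.663), Z = (1.587, -2.663). Equal radii place Q and T the same way about U: Q = U + 3.1·n = (38.61, 26.63), T = U − 3.1·n = (41.79, 21.30). Then cos ∠JRT = RJ·RT / (|RJ||RT|), giving 82.45°.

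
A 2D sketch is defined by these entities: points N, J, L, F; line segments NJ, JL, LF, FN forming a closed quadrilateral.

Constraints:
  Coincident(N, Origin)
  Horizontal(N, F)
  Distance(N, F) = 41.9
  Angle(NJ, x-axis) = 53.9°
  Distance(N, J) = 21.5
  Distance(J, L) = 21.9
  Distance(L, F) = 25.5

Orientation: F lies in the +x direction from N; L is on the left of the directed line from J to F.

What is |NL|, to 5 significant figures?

41.269

Checks: |JL| = 21.90 ✓; |LF| = 25.50 ✓.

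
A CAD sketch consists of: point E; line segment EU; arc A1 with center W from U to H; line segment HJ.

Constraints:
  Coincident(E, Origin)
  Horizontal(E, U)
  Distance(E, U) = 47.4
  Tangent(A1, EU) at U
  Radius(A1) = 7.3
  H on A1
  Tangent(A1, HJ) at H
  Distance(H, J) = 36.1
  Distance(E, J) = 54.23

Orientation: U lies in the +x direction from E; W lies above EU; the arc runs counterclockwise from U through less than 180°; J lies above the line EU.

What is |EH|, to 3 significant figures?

54.7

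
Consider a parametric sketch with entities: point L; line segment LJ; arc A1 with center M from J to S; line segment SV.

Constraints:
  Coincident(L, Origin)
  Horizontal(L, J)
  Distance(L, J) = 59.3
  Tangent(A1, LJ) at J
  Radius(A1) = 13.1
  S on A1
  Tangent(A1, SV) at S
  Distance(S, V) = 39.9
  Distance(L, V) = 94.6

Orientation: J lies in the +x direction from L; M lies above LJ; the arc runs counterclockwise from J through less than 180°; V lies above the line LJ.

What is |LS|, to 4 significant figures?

72.80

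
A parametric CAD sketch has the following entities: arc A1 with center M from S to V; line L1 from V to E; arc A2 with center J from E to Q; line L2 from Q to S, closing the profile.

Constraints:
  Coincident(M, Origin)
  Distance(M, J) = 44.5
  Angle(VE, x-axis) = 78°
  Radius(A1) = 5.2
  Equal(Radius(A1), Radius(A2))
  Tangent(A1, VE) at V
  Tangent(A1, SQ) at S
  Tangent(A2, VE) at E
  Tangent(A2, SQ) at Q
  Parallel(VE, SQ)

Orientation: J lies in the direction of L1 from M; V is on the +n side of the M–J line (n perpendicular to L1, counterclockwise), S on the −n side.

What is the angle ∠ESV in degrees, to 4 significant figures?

76.85°

Tangency of A1 to both parallel lines with radius 5.2 puts V and S at M ± 5.2·n: V = (-5.086, 1.081), S = (5.086, -1.081). Equal radii place E and Q the same way about J: E = J + 5.2·n = (4.166, 44.61), Q = J − 5.2·n = (14.34, 42.45). Then cos ∠ESV = SE·SV / (|SE||SV|), giving 76.85°.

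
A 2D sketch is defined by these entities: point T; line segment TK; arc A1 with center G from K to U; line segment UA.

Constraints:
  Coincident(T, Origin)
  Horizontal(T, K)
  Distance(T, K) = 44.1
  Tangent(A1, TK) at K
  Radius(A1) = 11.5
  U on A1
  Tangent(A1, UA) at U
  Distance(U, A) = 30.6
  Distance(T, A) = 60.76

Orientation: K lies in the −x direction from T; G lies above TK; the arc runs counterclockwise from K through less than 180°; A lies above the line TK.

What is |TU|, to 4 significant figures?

36.23

T is at the origin; T and K share the same y with |TK| = 44.1 and K on the −x side, so K = (-44.10, 0.000). Tangency of A1 to TK means the radius GK is perpendicular to TK, so G = K + (0, 11.5) = (-44.10, 11.50). Since GU ⟂ UA (tangency), |GA| = √(11.5² + 30.6²) = 32.69 regardless of where U sits on A1. So A lies on both circle(T, 60.76) and circle(G, 32.69); the above-TK intersection is A = (-41.79, 44.11). U is the foot of the tangent from A: U = (-33.08, 14.77).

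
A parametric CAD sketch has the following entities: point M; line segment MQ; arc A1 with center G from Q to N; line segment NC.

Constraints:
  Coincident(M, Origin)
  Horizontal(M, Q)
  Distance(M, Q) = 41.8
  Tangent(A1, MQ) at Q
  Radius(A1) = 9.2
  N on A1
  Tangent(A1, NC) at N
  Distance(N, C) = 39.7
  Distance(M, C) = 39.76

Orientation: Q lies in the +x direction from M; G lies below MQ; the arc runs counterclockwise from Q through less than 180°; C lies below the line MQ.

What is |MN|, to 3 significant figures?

34.3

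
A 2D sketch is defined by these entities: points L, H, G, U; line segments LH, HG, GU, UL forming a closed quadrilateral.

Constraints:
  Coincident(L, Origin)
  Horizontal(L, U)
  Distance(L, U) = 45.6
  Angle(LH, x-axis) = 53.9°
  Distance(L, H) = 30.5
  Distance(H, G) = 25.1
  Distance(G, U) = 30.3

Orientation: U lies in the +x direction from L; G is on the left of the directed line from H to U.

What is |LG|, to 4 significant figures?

52.07

L is at the origin; L and U share the same y with |LU| = 45.6 and U in +x, so U = (45.6, 0). LH runs at 53.9° with |LH| = 30.5, so H = (17.97, 24.64). G is determined by |HG| = 25.1 and |GU| = 30.3 together: it lies at the intersection of circle(H, 25.1) and circle(U, 30.3). With |HU| = 37.02, the foot of the radical line on HU is 14.62 from H and the perpendicular offset is √(25.1² − 14.62²) = 20.40. Taking the left-of-HU solution: G = (42.46, 30.14).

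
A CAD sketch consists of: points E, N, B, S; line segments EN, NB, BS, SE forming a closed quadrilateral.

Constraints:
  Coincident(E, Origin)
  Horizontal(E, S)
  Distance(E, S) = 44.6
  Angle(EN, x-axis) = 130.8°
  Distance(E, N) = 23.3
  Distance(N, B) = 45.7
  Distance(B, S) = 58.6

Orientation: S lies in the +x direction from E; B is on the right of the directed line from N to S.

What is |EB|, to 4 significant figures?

28.29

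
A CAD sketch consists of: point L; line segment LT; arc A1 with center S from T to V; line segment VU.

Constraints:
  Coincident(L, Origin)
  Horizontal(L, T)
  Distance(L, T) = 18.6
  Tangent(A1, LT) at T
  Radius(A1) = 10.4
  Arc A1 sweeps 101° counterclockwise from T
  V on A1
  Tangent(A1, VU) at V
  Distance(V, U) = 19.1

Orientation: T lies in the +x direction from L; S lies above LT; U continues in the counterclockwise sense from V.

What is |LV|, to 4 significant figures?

31.36

Since A1 is tangent to LT there, ST ⟂ LT, so S = T + (0, 10.4) = (18.60, 10.40). On A1, T sits at bearing -90° from S; a 101° counterclockwise sweep puts V at bearing 11°, so V = S + 10.4·(cos 11°, sin 11°) = (28.81, 12.38). Then |LV| = |V − L| = 31.36.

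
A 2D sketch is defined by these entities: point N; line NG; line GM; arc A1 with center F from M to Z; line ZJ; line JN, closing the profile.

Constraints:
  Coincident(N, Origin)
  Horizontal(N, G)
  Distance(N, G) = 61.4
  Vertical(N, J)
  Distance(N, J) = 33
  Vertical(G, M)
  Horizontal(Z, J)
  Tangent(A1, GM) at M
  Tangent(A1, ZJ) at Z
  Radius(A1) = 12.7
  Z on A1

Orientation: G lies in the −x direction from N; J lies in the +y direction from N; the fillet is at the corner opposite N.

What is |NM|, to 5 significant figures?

64.669

N is at the origin; NG is horizontal with |NG| = 61.4 and G on the −x side, so G = (-61.400, 0.0000). NJ is vertical with |NJ| = 33.0 and J on the +y side, so J = (0.0000, 33.000). The virtual corner opposite N is at (-61.400, 33.000). Tangency of A1 to GM means the radius FM is perpendicular to GM and the tangent condition forces FZ to be normal to ZJ, with radius 12.7, so the center F sits 12.7 in from both sides at F = (-48.700, 20.300). That places the tangent points at M = (-61.400, 20.300) on GM and Z = (-48.700, 33.000) on ZJ. Then |NM| = |M − N| = 64.669.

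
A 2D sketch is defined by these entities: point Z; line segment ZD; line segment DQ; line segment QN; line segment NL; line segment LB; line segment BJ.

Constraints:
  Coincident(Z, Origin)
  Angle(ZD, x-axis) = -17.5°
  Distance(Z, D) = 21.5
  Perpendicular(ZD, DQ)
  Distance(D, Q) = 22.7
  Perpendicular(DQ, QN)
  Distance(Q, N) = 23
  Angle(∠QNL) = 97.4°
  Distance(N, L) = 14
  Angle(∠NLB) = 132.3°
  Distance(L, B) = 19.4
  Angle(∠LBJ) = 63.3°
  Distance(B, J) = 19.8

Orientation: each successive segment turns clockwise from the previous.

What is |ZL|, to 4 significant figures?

9.415

Z is at the origin; ZD runs at -17.5° with length 21.5, so D = (20.50, -6.465). ZD is perpendicular to DQ, so DQ runs at -107.5°; with |DQ| = 22.7, Q = (13.68, -28.11). The perpendicularity gives QN at right angles to DQ, so QN runs at 162.5°; with |QN| = 23.0, N = (-8.257, -21.20). ∠QNL = 97.4° gives NL at 79.90° from the x-axis; with |NL| = 14.0, L = (-5.801, -7.415). Then |ZL| = |L − Z| = 9.415.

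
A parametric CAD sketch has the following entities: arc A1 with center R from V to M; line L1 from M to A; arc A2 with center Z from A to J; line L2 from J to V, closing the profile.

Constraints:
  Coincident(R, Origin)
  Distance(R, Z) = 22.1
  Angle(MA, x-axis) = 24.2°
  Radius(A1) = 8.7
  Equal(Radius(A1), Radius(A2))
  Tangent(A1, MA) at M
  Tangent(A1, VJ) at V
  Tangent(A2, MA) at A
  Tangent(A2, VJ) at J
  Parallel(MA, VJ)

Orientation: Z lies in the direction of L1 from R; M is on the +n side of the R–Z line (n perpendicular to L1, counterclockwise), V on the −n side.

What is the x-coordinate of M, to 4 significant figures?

-3.566

The slot axis is L1's direction at 24.2°, so u = (cos 24.2°, sin 24.2°) = (0.9121, 0.4099) and n = (−sin 24.2°, cos 24.2°) = (-0.4099, 0.9121). R is at the origin and Z lies 22.1 along u from R, so Z = 22.1·u = (20.16, 9.059). Tangency of A1 to both parallel lines with radius 8.7 puts M and V at R ± 8.7·n: M = (-3.566, 7.935), V = (3.566, -7.935). So M.x = -3.566.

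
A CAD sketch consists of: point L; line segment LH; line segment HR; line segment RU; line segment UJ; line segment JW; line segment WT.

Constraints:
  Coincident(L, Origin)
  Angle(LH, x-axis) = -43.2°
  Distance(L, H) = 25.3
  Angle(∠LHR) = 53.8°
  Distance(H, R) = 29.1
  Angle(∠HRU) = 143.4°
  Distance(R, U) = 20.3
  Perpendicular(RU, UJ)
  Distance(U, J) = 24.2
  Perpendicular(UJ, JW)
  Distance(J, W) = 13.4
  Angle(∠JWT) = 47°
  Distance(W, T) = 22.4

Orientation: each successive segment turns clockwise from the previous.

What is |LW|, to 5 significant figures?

6.1261

L is at the origin; LH runs at -43.2° with length 25.3, so H = (18.443, -17.319). ∠LHR = 53.8° gives HR at -169.40° from the x-axis; with |HR| = 29.1, R = (-10.161, -22.672). ∠HRU = 143.4° gives RU at 154.00° from the x-axis; with |RU| = 20.3, U = (-28.406, -13.773). The perpendicularity gives UJ at right angles to RU, so UJ runs at 64.000°; with |UJ| = 24.2, J = (-17.797, 7.9777). The perpendicularity gives JW at right angles to UJ, so JW runs at -26.000°; with |JW| = 13.4, W = (-5.7536, 2.1036). Then |LW| = |W − L| = 6.1261.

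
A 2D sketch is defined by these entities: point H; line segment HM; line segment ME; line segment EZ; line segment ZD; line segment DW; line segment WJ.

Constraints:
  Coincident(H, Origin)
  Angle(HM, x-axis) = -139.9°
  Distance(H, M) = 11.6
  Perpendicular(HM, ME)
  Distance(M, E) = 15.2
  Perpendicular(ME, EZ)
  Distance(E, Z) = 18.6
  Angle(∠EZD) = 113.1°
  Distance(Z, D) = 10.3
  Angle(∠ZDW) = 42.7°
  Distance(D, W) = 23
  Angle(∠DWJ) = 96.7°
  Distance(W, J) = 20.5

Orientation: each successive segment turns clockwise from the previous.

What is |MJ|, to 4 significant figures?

35.58

H is at the origin; HM runs at -139.9° with length 11.6, so M = (-8.873, -7.472). HM is perpendicular to ME, so ME runs at 130.1°; with |ME| = 15.2, E = (-18.66, 4.155). The perpendicularity gives EZ at right angles to ME, so EZ runs at 40.10°; with |EZ| = 18.6, Z = (-4.436, 16.14). ∠EZD = 113.1° gives ZD at -26.80° from the x-axis; with |ZD| = 10.3, D = (4.757, 11.49). ∠ZDW = 42.7° gives DW at -164.1° from the x-axis; with |DW| = 23.0, W = (-17.36, 5.191). ∠DWJ = 96.7° gives WJ at 112.6° from the x-axis; with |WJ| = 20.5, J = (-25.24, 24.12). Then |MJ| = |J − M| = 35.58.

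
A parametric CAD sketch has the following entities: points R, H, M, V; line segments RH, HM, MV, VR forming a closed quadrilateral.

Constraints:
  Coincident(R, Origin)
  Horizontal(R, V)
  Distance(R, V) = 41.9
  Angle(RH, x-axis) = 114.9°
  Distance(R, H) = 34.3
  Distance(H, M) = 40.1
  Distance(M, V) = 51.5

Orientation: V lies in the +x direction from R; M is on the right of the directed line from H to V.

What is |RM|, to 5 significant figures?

12.360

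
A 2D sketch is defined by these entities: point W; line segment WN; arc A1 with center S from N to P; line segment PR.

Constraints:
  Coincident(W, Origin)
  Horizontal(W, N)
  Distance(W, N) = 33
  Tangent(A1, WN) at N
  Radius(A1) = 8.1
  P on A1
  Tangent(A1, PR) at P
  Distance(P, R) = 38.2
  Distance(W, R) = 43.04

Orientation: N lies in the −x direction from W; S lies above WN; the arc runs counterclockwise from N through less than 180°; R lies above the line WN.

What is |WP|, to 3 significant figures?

25.9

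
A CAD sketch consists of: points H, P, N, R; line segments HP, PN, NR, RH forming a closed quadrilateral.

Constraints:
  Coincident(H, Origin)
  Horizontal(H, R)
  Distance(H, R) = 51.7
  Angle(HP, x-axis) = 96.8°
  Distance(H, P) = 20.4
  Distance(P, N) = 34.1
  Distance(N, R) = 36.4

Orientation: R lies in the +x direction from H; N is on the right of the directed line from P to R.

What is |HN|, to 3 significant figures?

18.2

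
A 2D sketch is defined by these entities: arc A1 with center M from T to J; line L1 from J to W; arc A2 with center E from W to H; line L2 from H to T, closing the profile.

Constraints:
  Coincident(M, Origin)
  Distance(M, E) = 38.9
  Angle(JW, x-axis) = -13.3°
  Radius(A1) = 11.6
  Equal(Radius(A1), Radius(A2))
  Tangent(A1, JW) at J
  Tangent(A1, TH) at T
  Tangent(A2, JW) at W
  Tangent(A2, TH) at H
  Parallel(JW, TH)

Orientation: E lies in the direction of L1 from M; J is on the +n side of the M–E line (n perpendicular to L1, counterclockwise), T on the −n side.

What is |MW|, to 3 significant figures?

40.6

The slot axis is L1's direction at -13.3°, so u = (cos -13.3°, sin -13.3°) = (0.973, -0.230) and n = (−sin -13.3°, cos -13.3°) = (0.230, 0.973). M is at the origin and E lies 38.9 along u from M, so E = 38.9·u = (37.9, -8.95). Tangency of A1 to both parallel lines with radius 11.6 puts J and T at M ± 11.6·n: J = (2.67, 11.3), T = (-2.67, -11.3). Equal radii place W and H the same way about E: W = E + 11.6·n = (40.5, 2.34), H = E − 11.6·n = (35.2, -20.2). Then |MW| = |W − M| = 40.6.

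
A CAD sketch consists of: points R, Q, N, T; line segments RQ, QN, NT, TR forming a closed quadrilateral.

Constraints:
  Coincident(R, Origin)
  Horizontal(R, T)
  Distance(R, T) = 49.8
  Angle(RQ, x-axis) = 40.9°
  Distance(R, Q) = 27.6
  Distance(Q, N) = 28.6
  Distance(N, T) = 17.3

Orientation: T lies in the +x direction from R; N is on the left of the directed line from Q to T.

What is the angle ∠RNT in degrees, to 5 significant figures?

71.877°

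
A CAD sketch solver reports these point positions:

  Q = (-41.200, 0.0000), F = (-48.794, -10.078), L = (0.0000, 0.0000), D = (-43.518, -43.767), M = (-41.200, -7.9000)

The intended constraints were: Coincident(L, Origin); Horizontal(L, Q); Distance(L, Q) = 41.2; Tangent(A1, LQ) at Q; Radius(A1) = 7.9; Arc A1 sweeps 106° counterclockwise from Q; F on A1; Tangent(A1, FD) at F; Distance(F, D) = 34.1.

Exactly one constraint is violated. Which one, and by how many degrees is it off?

Tangent(A1, FD) at F — off by 7.10°.

L = (0.00, 0.00) ✓; L.y = 0.00, Q.y = 0.00 ✓; |LQ| = 41.20 ✓; ∠(MQ, QL) = 90.00° ✓; |MQ| = 7.900 ✓; bearing(M→F) − bearing(M→Q) = 106.0° ✓; |MF| = 7.900 ✓; ∠(MF, FD) = 97.10° ✗; |FD| = 34.10 ✓.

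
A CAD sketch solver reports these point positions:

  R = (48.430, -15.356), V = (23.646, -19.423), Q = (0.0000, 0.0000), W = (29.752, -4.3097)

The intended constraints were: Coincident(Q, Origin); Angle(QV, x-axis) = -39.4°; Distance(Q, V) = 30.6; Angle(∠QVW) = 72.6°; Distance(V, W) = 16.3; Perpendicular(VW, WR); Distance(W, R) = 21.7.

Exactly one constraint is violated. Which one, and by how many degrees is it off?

Perpendicular(VW, WR) — off by 8.60°.

Q = (0.00, 0.00) ✓; QV at -39.40° ✓; |QV| = 30.60 ✓; ∠QVW = 72.60° ✓; |VW| = 16.30 ✓; ∠(VW, WR) = 98.60° ✗; |WR| = 21.70 ✓.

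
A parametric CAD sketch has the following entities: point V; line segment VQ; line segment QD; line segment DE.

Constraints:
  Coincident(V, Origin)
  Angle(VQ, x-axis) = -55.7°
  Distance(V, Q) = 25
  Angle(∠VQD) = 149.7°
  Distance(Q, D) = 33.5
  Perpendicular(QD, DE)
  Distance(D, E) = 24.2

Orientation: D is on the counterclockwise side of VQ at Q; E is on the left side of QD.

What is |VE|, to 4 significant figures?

56.29

V is at the origin; VQ runs at -55.7° with length 25.0, so Q = 25.0·(cos -55.7°, sin -55.7°) = (14.09, -20.65). ∠VQD = 149.7°, so QD runs at -55.7° + (180° − 149.7°) = -25.40° from the x-axis; with |QD| = 33.5, D = Q + 33.5·(cos -25.40°, sin -25.40°) = (44.35, -35.02). The perpendicularity gives DE at right angles to QD; with |DE| = 24.2 on the left of QD, E = D + 24.2·(0.4289, 0.9033) = (54.73, -13.16). Then |VE| = |E − V| = 56.29.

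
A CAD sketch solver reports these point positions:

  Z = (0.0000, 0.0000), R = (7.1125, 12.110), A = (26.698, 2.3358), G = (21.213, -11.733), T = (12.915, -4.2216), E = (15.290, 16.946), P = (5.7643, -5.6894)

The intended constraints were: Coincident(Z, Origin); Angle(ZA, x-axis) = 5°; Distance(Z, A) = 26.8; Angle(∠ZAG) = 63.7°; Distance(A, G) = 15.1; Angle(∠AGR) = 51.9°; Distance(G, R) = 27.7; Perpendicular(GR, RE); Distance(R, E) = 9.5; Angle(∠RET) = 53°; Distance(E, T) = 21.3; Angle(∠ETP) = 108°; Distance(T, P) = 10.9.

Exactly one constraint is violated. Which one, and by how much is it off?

Distance(T, P) = 10.9 — off by 3.60.

Z = (0.00, 0.00) ✓; ZA at 5.000° ✓; |ZA| = 26.80 ✓; ∠ZAG = 63.70° ✓; |AG| = 15.10 ✓; ∠AGR = 51.90° ✓; |GR| = 27.70 ✓; ∠(GR, RE) = 90.00° ✓; |RE| = 9.500 ✓; ∠RET = 53.00° ✓; |ET| = 21.30 ✓; ∠ETP = 108.0° ✓; |TP| = 7.300 ✗.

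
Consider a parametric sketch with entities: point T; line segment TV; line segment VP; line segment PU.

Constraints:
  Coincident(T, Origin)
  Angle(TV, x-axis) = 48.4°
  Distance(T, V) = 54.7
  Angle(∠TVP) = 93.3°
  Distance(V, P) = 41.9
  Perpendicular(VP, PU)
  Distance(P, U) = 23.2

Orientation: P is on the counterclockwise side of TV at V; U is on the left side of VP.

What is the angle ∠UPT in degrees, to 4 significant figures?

39.52°

T is at the origin; TV runs at 48.4° with length 54.7, so V = 54.7·(cos 48.4°, sin 48.4°) = (36.32, 40.90). ∠TVP = 93.3°, so VP runs at 48.4° + (180° − 93.3°) = 135.1° from the x-axis; with |VP| = 41.9, P = V + 41.9·(cos 135.1°, sin 135.1°) = (6.637, 70.48). VP ⟂ PU; with |PU| = 23.2 on the left of VP, U = P + 23.2·(-0.7059, -0.7083) = (-9.739, 54.05). Then cos ∠UPT = PU·PT / (|PU||PT|), giving 39.52°.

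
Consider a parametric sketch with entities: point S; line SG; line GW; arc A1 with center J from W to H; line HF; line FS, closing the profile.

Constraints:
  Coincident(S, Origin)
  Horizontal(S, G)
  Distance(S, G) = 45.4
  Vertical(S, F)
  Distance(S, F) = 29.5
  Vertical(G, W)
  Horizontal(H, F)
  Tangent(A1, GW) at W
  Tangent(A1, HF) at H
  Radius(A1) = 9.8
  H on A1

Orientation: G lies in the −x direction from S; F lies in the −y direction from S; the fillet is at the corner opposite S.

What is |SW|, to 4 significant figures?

49.49

S is at the origin; SG is horizontal with |SG| = 45.4 and G on the −x side, so G = (-45.40, 0.000). S and F share the same x with |SF| = 29.5 and F on the −y side, so F = (0.000, -29.50). The virtual corner opposite S is at (-45.40, -29.50). The tangent condition forces JW to be normal to GW and the tangent condition forces JH to be normal to HF, with radius 9.8, so the center J sits 9.8 in from both sides at J = (-35.60, -19.70). That places the tangent points at W = (-45.40, -19.70) on GW and H = (-35.60, -29.50) on HF. Then |SW| = |W − S| = 49.49.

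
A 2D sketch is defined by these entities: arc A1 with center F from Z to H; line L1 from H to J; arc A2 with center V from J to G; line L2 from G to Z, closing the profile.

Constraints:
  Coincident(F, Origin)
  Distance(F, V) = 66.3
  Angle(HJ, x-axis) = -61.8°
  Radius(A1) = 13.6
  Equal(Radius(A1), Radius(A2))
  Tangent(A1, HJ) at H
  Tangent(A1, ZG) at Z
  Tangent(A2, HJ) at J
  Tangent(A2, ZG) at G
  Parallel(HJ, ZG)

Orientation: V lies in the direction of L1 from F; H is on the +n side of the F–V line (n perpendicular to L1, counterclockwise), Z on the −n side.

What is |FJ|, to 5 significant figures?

67.680

Tangency of A1 to both parallel lines with radius 13.6 puts H and Z at F ± 13.6·n: H = (11.986, 6.4267), Z = (-11.986, -6.4267). Equal radii place J and G the same way about V: J = V + 13.6·n = (43.316, -52.004), G = V − 13.6·n = (19.344, -64.857). Then |FJ| = |J − F| = 67.680.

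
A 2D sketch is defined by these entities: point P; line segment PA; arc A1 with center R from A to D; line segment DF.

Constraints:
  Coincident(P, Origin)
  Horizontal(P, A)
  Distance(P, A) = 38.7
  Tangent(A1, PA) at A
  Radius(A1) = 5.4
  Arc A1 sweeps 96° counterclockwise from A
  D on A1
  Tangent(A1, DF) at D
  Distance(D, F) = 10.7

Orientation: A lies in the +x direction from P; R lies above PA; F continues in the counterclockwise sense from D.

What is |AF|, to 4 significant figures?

17.14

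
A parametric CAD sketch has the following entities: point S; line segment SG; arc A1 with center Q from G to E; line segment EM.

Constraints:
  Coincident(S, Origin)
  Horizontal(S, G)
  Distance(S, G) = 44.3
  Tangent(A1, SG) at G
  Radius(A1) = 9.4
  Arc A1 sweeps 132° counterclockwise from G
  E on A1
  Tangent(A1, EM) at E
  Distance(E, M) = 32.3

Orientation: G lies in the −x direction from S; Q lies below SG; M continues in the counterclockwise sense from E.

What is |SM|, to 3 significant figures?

49.6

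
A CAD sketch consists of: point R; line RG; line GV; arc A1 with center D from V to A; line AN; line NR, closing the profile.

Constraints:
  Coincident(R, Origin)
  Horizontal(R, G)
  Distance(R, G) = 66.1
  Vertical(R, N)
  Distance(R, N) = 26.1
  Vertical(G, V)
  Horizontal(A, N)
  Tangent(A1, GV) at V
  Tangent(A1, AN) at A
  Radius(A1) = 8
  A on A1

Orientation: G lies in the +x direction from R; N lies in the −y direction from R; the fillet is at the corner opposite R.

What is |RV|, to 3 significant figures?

68.5

The virtual corner opposite R is at (66.1, -26.1). Tangency of A1 to GV means the radius DV is perpendicular to GV and A1 meets AN tangentially, so DA is at right angles to AN, with radius 8.0, so the center D sits 8.0 in from both sides at D = (58.1, -18.1). That places the tangent points at V = (66.1, -18.1) on GV and A = (58.1, -26.1) on AN. Then |RV| = |V − R| = 68.5.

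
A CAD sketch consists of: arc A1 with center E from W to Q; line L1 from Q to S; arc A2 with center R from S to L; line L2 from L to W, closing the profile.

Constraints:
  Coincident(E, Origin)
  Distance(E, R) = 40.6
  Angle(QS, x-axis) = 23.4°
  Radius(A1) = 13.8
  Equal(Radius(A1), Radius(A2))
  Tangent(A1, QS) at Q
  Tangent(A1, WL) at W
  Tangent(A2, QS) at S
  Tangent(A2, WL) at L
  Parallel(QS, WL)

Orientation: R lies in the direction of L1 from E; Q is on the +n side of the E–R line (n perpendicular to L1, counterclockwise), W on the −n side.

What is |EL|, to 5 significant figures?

42.881

Tangency of A1 to both parallel lines with radius 13.8 puts Q and W at E ± 13.8·n: Q = (-5.4806, 12.665), W = (5.4806, -12.665). Equal radii place S and L the same way about R: S = R + 13.8·n = (31.780, 28.789), L = R − 13.8·n = (42.741, 3.4592). Then |EL| = |L − E| = 42.881.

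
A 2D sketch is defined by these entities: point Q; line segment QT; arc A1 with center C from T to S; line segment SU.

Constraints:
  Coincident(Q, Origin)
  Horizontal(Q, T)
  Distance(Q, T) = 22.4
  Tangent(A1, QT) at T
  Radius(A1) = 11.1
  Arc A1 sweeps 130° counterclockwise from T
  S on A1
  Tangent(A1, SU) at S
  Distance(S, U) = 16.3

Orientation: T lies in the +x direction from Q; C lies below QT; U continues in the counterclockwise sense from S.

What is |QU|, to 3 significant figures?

39.2

Q is at the origin; QT is horizontal with |QT| = 22.4 and T on the +x side, so T = (22.4, 0.00). The tangent condition forces CT to be normal to QT, so C = T + (0, -11.1) = (22.4, -11.1). On A1, T sits at bearing 90° from C; a 130° counterclockwise sweep puts S at bearing 220°, so S = C + 11.1·(cos 220°, sin 220°) = (13.9, -18.2). A1 meets SU tangentially, so CS is at right angles to SU, so SU runs along (−sin 220°, cos 220°); with |SU| = 16.3, U = (24.4, -30.7). Then |QU| = |U − Q| = 39.2.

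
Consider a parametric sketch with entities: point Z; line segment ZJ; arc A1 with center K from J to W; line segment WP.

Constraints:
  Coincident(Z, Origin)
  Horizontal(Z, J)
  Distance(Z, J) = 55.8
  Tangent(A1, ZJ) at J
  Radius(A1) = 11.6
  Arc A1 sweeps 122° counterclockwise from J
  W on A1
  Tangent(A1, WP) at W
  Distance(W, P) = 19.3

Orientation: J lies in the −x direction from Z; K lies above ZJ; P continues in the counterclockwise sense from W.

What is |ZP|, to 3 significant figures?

65.7

Z is at the origin; Z and J share the same y with |ZJ| = 55.8 and J on the −x side, so J = (-55.8, 0.00). Since A1 is tangent to ZJ there, KJ ⟂ ZJ, so K = J + (0, 11.6) = (-55.8, 11.6). On A1, J sits at bearing -90° from K; a 122° counterclockwise sweep puts W at bearing 32°, so W = K + 11.6·(cos 32°, sin 32°) = (-46.0, 17.7). The tangent condition forces KW to be normal to WP, so WP runs along (−sin 32°, cos 32°); with |WP| = 19.3, P = (-56.2, 34.1). Then |ZP| = |P − Z| = 65.7.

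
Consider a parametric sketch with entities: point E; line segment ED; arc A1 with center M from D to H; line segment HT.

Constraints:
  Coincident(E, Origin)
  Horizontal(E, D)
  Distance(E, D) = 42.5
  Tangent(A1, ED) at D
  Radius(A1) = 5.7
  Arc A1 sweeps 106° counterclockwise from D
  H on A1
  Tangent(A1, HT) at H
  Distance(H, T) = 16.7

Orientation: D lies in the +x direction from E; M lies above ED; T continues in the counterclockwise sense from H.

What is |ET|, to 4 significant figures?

49.25

E is at the origin; ED is horizontal with |ED| = 42.5 and D on the +x side, so D = (42.50, 0.000). Since A1 is tangent to ED there, MD ⟂ ED, so M = D + (0, 5.7) = (42.50, 5.700). On A1, D sits at bearing -90° from M; a 106° counterclockwise sweep puts H at bearing 16°, so H = M + 5.7·(cos 16°, sin 16°) = (47.98, 7.271). A1 meets HT tangentially, so MH is at right angles to HT, so HT runs along (−sin 16°, cos 16°); with |HT| = 16.7, T = (43.38, 23.32). Then |ET| = |T − E| = 49.25.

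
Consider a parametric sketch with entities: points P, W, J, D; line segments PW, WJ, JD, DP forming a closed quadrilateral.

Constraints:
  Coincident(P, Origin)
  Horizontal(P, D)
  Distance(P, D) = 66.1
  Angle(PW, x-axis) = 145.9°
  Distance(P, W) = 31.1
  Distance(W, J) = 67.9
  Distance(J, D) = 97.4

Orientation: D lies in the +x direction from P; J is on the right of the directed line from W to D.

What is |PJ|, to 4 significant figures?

52.94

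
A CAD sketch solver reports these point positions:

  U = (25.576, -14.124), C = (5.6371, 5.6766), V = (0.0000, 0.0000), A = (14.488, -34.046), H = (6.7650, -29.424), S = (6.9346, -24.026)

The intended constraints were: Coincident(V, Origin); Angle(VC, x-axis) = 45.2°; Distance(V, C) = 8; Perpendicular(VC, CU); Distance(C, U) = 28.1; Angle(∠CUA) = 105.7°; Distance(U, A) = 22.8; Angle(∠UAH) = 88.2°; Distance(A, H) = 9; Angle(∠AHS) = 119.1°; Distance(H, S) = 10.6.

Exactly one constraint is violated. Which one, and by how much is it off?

Distance(H, S) = 10.6 — off by 5.20.

V = (0.00, 0.00) ✓; VC at 45.20° ✓; |VC| = 8.000 ✓; ∠(VC, CU) = 90.00° ✓; |CU| = 28.10 ✓; ∠CUA = 105.7° ✓; |UA| = 22.80 ✓; ∠UAH = 88.20° ✓; |AH| = 9.000 ✓; ∠AHS = 119.1° ✓; |HS| = 5.401 ✗.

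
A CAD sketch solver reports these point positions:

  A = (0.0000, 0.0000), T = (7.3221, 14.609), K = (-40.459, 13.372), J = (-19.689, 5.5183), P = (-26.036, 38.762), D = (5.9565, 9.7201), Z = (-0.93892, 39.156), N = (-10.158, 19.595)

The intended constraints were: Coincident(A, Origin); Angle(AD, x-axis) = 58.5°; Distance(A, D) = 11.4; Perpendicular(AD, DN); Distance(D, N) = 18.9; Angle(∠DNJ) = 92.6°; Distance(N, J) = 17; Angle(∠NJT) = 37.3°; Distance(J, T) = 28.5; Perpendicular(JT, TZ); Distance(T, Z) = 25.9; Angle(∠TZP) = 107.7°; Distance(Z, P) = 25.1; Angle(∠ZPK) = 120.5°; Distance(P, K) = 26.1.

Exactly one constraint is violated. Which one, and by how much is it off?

Distance(P, K) = 26.1 — off by 3.10.

A = (0.00, 0.00) ✓; AD at 58.50° ✓; |AD| = 11.40 ✓; ∠(AD, DN) = 90.00° ✓; |DN| = 18.90 ✓; ∠DNJ = 92.60° ✓; |NJ| = 17.00 ✓; ∠NJT = 37.30° ✓; |JT| = 28.50 ✓; ∠(JT, TZ) = 90.00° ✓; |TZ| = 25.90 ✓; ∠TZP = 107.7° ✓; |ZP| = 25.10 ✓; ∠ZPK = 120.5° ✓; |PK| = 29.20 ✗.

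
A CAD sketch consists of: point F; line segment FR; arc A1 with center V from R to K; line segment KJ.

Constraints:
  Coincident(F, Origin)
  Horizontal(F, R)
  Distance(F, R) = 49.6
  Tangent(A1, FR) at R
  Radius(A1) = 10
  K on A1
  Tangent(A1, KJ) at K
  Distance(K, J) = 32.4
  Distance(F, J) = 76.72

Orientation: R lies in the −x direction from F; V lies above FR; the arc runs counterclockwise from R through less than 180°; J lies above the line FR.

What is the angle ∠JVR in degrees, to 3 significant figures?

152°

Checks: |VK| = 10.00 ✓; ∠(VK, KJ) = 90.00° ✓; |KJ| = 32.40 ✓; |FJ| = 76.72 ✓.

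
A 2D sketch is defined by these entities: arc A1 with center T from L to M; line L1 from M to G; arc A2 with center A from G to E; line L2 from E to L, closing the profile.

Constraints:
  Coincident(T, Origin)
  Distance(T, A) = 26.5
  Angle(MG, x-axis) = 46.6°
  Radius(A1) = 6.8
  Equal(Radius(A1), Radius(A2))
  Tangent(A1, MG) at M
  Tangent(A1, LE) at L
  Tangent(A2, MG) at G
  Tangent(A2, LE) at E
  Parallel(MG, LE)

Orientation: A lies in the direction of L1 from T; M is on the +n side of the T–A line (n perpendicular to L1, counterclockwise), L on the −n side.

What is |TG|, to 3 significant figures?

27.4

The slot axis is L1's direction at 46.6°, so u = (cos 46.6°, sin 46.6°) = (0.687, 0.727) and n = (−sin 46.6°, cos 46.6°) = (-0.727, 0.687). T is at the origin and A lies 26.5 along u from T, so A = 26.5·u = (18.2, 19.3). Tangency of A1 to both parallel lines with radius 6.8 puts M and L at T ± 6.8·n: M = (-4.94, 4.67), L = (4.94, -4.67). Equal radii place G and E the same way about A: G = A + 6.8·n = (13.3, 23.9), E = A − 6.8·n = (23.1, 14.6). Then |TG| = |G − T| = 27.4.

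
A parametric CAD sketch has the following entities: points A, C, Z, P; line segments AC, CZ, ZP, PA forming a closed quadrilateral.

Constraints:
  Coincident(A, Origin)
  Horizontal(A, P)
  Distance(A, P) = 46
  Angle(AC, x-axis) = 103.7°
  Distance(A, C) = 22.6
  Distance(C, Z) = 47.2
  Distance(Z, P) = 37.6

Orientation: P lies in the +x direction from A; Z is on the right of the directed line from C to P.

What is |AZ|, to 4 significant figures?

25.44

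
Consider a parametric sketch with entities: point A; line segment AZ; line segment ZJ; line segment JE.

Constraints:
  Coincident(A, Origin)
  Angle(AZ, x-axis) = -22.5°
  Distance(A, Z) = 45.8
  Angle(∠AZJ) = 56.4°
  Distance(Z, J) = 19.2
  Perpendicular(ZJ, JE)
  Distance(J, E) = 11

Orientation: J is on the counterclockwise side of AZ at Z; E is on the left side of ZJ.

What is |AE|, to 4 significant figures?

27.83

A is at the origin; AZ runs at -22.5° with length 45.8, so Z = 45.8·(cos -22.5°, sin -22.5°) = (42.31, -17.53). ∠AZJ = 56.4°, so ZJ runs at -22.5° + (180° − 56.4°) = 101.1° from the x-axis; with |ZJ| = 19.2, J = Z + 19.2·(cos 101.1°, sin 101.1°) = (38.62, 1.314). ZJ is perpendicular to JE; with |JE| = 11.0 on the left of ZJ, E = J + 11.0·(-0.9813, -0.1925) = (27.82, -0.8038). Then |AE| = |E − A| = 27.83.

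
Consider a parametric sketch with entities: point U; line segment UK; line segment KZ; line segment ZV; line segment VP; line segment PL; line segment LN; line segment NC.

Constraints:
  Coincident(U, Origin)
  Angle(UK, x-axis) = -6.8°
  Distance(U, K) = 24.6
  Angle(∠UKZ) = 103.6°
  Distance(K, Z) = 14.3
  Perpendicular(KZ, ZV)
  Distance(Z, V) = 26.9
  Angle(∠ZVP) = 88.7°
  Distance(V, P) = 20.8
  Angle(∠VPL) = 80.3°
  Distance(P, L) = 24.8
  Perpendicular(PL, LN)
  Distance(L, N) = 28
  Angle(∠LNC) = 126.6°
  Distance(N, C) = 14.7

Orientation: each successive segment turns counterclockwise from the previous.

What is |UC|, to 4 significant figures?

38.00

U is at the origin; UK runs at -6.8° with length 24.6, so K = (24.43, -2.913). ∠UKZ = 103.6° gives KZ at 69.60° from the x-axis; with |KZ| = 14.3, Z = (29.41, 10.49). KZ ⟂ ZV, so ZV runs at 159.6°; with |ZV| = 26.9, V = (4.199, 19.87). ∠ZVP = 88.7° gives VP at -109.1° from the x-axis; with |VP| = 20.8, P = (-2.607, 0.2120). ∠VPL = 80.3° gives PL at -9.400° from the x-axis; with |PL| = 24.8, L = (21.86, -3.838). PL ⟂ LN, so LN runs at 80.60°; with |LN| = 28.0, N = (26.43, 23.79). ∠LNC = 126.6° gives NC at 134.0° from the x-axis; with |NC| = 14.7, C = (16.22, 34.36). Then |UC| = |C − U| = 38.00.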